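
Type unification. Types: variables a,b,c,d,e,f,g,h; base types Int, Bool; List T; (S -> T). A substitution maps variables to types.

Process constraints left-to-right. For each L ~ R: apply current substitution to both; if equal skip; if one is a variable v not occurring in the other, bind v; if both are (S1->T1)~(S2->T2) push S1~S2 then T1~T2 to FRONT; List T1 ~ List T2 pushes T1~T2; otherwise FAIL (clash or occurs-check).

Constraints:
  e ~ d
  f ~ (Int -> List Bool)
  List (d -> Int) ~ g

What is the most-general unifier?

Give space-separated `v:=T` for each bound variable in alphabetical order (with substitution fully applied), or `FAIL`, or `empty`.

Answer: e:=d f:=(Int -> List Bool) g:=List (d -> Int)

Derivation:
step 1: unify e ~ d  [subst: {-} | 2 pending]
  bind e := d
step 2: unify f ~ (Int -> List Bool)  [subst: {e:=d} | 1 pending]
  bind f := (Int -> List Bool)
step 3: unify List (d -> Int) ~ g  [subst: {e:=d, f:=(Int -> List Bool)} | 0 pending]
  bind g := List (d -> Int)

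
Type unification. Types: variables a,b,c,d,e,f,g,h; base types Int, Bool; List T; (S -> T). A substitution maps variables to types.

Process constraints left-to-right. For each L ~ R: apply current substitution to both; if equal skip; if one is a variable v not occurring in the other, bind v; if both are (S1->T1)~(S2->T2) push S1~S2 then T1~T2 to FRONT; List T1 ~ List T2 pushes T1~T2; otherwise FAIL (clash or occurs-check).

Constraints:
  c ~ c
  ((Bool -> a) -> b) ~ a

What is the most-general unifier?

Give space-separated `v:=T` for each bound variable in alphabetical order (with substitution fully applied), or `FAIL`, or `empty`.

step 1: unify c ~ c  [subst: {-} | 1 pending]
  -> identical, skip
step 2: unify ((Bool -> a) -> b) ~ a  [subst: {-} | 0 pending]
  occurs-check fail

Answer: FAIL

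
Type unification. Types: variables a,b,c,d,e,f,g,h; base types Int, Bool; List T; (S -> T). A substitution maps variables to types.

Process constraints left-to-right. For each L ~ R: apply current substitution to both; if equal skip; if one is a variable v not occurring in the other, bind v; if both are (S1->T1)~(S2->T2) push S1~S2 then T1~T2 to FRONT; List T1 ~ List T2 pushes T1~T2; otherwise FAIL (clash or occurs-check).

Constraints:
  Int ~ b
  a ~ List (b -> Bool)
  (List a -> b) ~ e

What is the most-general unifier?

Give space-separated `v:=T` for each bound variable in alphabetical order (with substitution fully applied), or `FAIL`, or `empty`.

Answer: a:=List (Int -> Bool) b:=Int e:=(List List (Int -> Bool) -> Int)

Derivation:
step 1: unify Int ~ b  [subst: {-} | 2 pending]
  bind b := Int
step 2: unify a ~ List (Int -> Bool)  [subst: {b:=Int} | 1 pending]
  bind a := List (Int -> Bool)
step 3: unify (List List (Int -> Bool) -> Int) ~ e  [subst: {b:=Int, a:=List (Int -> Bool)} | 0 pending]
  bind e := (List List (Int -> Bool) -> Int)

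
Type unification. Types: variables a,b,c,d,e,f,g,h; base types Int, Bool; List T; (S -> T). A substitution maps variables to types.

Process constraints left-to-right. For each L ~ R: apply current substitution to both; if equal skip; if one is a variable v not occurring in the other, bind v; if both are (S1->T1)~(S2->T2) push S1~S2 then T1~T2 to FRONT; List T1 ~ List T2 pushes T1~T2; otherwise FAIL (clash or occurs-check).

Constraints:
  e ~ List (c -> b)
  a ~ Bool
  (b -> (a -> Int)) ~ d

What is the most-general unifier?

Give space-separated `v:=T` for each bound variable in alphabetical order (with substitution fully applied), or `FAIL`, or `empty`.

step 1: unify e ~ List (c -> b)  [subst: {-} | 2 pending]
  bind e := List (c -> b)
step 2: unify a ~ Bool  [subst: {e:=List (c -> b)} | 1 pending]
  bind a := Bool
step 3: unify (b -> (Bool -> Int)) ~ d  [subst: {e:=List (c -> b), a:=Bool} | 0 pending]
  bind d := (b -> (Bool -> Int))

Answer: a:=Bool d:=(b -> (Bool -> Int)) e:=List (c -> b)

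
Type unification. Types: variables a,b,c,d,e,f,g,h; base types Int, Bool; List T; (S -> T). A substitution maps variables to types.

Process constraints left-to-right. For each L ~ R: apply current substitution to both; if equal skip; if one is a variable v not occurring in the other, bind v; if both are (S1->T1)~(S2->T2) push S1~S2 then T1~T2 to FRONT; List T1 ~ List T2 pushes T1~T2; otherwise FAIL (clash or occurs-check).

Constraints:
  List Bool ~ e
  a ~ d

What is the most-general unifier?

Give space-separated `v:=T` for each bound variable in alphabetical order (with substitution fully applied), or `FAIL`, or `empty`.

Answer: a:=d e:=List Bool

Derivation:
step 1: unify List Bool ~ e  [subst: {-} | 1 pending]
  bind e := List Bool
step 2: unify a ~ d  [subst: {e:=List Bool} | 0 pending]
  bind a := d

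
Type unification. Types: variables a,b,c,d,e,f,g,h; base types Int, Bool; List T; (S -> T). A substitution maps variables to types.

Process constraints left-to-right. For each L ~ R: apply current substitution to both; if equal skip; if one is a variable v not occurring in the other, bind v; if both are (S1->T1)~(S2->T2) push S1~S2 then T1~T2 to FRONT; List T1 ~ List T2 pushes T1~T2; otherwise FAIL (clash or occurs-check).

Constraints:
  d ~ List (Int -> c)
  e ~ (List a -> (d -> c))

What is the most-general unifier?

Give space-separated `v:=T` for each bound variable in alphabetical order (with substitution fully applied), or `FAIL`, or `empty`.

step 1: unify d ~ List (Int -> c)  [subst: {-} | 1 pending]
  bind d := List (Int -> c)
step 2: unify e ~ (List a -> (List (Int -> c) -> c))  [subst: {d:=List (Int -> c)} | 0 pending]
  bind e := (List a -> (List (Int -> c) -> c))

Answer: d:=List (Int -> c) e:=(List a -> (List (Int -> c) -> c))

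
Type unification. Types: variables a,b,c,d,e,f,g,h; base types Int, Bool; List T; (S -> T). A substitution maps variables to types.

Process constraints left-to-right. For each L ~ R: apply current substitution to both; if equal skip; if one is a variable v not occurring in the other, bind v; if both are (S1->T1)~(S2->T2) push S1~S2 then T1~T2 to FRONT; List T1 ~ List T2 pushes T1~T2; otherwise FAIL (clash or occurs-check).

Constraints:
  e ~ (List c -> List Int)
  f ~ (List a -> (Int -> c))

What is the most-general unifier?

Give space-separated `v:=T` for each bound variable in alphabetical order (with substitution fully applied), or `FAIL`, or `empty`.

step 1: unify e ~ (List c -> List Int)  [subst: {-} | 1 pending]
  bind e := (List c -> List Int)
step 2: unify f ~ (List a -> (Int -> c))  [subst: {e:=(List c -> List Int)} | 0 pending]
  bind f := (List a -> (Int -> c))

Answer: e:=(List c -> List Int) f:=(List a -> (Int -> c))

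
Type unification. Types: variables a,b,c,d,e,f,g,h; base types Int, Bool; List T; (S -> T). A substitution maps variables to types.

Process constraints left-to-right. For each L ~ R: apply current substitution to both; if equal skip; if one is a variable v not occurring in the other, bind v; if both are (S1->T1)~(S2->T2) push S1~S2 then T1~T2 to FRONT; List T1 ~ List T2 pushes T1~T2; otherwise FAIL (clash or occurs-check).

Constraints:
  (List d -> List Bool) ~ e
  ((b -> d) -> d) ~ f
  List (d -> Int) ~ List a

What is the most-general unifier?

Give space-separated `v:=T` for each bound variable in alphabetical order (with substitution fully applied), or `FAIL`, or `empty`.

step 1: unify (List d -> List Bool) ~ e  [subst: {-} | 2 pending]
  bind e := (List d -> List Bool)
step 2: unify ((b -> d) -> d) ~ f  [subst: {e:=(List d -> List Bool)} | 1 pending]
  bind f := ((b -> d) -> d)
step 3: unify List (d -> Int) ~ List a  [subst: {e:=(List d -> List Bool), f:=((b -> d) -> d)} | 0 pending]
  -> decompose List: push (d -> Int)~a
step 4: unify (d -> Int) ~ a  [subst: {e:=(List d -> List Bool), f:=((b -> d) -> d)} | 0 pending]
  bind a := (d -> Int)

Answer: a:=(d -> Int) e:=(List d -> List Bool) f:=((b -> d) -> d)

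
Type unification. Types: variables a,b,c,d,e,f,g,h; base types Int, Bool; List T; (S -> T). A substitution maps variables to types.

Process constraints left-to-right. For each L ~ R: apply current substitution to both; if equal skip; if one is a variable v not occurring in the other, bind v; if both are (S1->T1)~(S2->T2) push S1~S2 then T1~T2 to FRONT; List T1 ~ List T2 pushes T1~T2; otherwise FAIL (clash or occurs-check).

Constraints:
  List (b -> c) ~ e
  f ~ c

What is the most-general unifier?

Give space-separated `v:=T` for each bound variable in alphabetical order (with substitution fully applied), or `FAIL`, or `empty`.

step 1: unify List (b -> c) ~ e  [subst: {-} | 1 pending]
  bind e := List (b -> c)
step 2: unify f ~ c  [subst: {e:=List (b -> c)} | 0 pending]
  bind f := c

Answer: e:=List (b -> c) f:=c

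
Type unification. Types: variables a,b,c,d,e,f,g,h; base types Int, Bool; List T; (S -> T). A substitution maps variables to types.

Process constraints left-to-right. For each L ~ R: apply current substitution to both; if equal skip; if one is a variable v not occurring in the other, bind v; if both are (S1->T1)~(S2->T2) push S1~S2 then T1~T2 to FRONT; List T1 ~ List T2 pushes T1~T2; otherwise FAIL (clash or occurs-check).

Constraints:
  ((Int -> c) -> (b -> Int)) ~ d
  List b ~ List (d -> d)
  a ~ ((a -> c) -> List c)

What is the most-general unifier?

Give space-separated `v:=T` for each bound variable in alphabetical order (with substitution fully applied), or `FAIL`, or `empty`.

step 1: unify ((Int -> c) -> (b -> Int)) ~ d  [subst: {-} | 2 pending]
  bind d := ((Int -> c) -> (b -> Int))
step 2: unify List b ~ List (((Int -> c) -> (b -> Int)) -> ((Int -> c) -> (b -> Int)))  [subst: {d:=((Int -> c) -> (b -> Int))} | 1 pending]
  -> decompose List: push b~(((Int -> c) -> (b -> Int)) -> ((Int -> c) -> (b -> Int)))
step 3: unify b ~ (((Int -> c) -> (b -> Int)) -> ((Int -> c) -> (b -> Int)))  [subst: {d:=((Int -> c) -> (b -> Int))} | 1 pending]
  occurs-check fail: b in (((Int -> c) -> (b -> Int)) -> ((Int -> c) -> (b -> Int)))

Answer: FAIL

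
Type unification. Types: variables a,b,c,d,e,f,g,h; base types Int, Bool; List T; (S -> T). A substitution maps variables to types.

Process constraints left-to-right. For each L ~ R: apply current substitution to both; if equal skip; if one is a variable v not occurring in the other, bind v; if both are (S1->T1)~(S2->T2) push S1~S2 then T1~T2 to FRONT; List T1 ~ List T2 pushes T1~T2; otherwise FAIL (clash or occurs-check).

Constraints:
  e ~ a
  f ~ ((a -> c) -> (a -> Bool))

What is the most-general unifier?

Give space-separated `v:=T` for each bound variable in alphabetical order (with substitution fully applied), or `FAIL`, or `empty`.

step 1: unify e ~ a  [subst: {-} | 1 pending]
  bind e := a
step 2: unify f ~ ((a -> c) -> (a -> Bool))  [subst: {e:=a} | 0 pending]
  bind f := ((a -> c) -> (a -> Bool))

Answer: e:=a f:=((a -> c) -> (a -> Bool))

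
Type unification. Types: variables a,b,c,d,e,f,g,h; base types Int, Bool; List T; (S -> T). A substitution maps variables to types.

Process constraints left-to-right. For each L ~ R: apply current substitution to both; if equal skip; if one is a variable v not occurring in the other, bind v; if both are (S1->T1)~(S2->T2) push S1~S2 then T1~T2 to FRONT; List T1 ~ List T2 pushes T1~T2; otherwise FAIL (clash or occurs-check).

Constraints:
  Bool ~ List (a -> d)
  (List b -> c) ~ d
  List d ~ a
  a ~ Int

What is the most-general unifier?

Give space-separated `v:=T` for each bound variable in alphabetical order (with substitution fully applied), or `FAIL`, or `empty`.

Answer: FAIL

Derivation:
step 1: unify Bool ~ List (a -> d)  [subst: {-} | 3 pending]
  clash: Bool vs List (a -> d)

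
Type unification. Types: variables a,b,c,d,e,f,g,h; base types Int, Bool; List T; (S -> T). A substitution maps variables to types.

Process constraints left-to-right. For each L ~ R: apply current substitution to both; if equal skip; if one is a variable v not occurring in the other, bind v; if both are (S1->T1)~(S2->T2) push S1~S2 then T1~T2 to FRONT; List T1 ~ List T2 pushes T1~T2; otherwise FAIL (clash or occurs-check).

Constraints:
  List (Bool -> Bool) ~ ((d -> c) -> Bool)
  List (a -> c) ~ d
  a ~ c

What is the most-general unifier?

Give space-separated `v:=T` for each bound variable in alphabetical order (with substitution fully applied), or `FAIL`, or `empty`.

step 1: unify List (Bool -> Bool) ~ ((d -> c) -> Bool)  [subst: {-} | 2 pending]
  clash: List (Bool -> Bool) vs ((d -> c) -> Bool)

Answer: FAIL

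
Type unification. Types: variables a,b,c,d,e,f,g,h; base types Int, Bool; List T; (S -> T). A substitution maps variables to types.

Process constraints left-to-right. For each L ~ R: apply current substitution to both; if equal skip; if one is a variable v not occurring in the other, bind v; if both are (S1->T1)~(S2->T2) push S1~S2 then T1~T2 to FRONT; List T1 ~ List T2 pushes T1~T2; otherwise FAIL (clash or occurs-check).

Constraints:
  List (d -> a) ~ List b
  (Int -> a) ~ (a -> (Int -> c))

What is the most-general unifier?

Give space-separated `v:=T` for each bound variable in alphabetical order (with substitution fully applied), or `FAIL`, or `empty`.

Answer: FAIL

Derivation:
step 1: unify List (d -> a) ~ List b  [subst: {-} | 1 pending]
  -> decompose List: push (d -> a)~b
step 2: unify (d -> a) ~ b  [subst: {-} | 1 pending]
  bind b := (d -> a)
step 3: unify (Int -> a) ~ (a -> (Int -> c))  [subst: {b:=(d -> a)} | 0 pending]
  -> decompose arrow: push Int~a, a~(Int -> c)
step 4: unify Int ~ a  [subst: {b:=(d -> a)} | 1 pending]
  bind a := Int
step 5: unify Int ~ (Int -> c)  [subst: {b:=(d -> a), a:=Int} | 0 pending]
  clash: Int vs (Int -> c)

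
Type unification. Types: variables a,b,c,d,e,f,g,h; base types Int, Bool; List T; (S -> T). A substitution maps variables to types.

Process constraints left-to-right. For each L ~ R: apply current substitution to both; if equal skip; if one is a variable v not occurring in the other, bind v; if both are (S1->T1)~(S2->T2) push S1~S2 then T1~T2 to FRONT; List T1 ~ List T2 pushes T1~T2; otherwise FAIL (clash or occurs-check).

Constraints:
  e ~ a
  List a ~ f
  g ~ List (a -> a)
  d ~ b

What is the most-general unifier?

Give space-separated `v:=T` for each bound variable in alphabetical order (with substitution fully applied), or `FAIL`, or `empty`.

Answer: d:=b e:=a f:=List a g:=List (a -> a)

Derivation:
step 1: unify e ~ a  [subst: {-} | 3 pending]
  bind e := a
step 2: unify List a ~ f  [subst: {e:=a} | 2 pending]
  bind f := List a
step 3: unify g ~ List (a -> a)  [subst: {e:=a, f:=List a} | 1 pending]
  bind g := List (a -> a)
step 4: unify d ~ b  [subst: {e:=a, f:=List a, g:=List (a -> a)} | 0 pending]
  bind d := b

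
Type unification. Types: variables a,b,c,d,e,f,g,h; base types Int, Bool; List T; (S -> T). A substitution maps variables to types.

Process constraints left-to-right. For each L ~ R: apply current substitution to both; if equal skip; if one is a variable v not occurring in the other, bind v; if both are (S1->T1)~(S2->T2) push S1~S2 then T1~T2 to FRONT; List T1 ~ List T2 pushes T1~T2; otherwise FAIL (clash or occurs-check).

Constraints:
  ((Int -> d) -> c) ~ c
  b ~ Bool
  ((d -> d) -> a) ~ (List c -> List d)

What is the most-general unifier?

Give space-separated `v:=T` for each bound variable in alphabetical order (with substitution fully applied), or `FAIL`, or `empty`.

step 1: unify ((Int -> d) -> c) ~ c  [subst: {-} | 2 pending]
  occurs-check fail

Answer: FAIL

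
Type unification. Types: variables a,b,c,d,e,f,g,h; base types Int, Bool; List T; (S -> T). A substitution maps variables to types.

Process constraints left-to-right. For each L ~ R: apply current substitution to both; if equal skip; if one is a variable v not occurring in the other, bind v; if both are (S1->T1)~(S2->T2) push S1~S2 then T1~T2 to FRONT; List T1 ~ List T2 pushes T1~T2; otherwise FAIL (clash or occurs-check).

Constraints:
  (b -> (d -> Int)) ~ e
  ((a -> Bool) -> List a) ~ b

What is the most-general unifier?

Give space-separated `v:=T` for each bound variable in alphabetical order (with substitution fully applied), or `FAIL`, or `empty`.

step 1: unify (b -> (d -> Int)) ~ e  [subst: {-} | 1 pending]
  bind e := (b -> (d -> Int))
step 2: unify ((a -> Bool) -> List a) ~ b  [subst: {e:=(b -> (d -> Int))} | 0 pending]
  bind b := ((a -> Bool) -> List a)

Answer: b:=((a -> Bool) -> List a) e:=(((a -> Bool) -> List a) -> (d -> Int))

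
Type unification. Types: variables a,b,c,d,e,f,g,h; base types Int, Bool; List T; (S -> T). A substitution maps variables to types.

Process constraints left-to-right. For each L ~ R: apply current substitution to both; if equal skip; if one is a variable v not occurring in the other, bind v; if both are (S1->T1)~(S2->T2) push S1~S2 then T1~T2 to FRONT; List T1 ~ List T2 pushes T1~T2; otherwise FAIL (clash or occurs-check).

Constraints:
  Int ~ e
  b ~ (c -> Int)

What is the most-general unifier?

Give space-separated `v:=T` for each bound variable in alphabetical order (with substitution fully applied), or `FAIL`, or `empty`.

Answer: b:=(c -> Int) e:=Int

Derivation:
step 1: unify Int ~ e  [subst: {-} | 1 pending]
  bind e := Int
step 2: unify b ~ (c -> Int)  [subst: {e:=Int} | 0 pending]
  bind b := (c -> Int)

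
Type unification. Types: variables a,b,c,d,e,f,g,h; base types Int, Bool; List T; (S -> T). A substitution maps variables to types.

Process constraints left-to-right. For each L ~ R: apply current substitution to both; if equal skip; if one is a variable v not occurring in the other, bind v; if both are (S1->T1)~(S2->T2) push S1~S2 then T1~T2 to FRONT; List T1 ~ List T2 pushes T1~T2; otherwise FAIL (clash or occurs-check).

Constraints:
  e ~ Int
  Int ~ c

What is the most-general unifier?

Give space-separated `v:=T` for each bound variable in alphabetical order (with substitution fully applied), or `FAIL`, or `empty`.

Answer: c:=Int e:=Int

Derivation:
step 1: unify e ~ Int  [subst: {-} | 1 pending]
  bind e := Int
step 2: unify Int ~ c  [subst: {e:=Int} | 0 pending]
  bind c := Int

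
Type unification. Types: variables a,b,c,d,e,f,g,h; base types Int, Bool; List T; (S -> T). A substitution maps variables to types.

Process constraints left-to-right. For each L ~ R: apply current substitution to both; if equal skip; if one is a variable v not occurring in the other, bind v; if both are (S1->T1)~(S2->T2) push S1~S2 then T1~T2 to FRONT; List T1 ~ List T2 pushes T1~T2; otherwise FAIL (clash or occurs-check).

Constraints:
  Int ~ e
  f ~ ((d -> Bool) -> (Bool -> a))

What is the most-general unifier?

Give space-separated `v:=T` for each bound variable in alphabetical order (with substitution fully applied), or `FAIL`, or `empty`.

step 1: unify Int ~ e  [subst: {-} | 1 pending]
  bind e := Int
step 2: unify f ~ ((d -> Bool) -> (Bool -> a))  [subst: {e:=Int} | 0 pending]
  bind f := ((d -> Bool) -> (Bool -> a))

Answer: e:=Int f:=((d -> Bool) -> (Bool -> a))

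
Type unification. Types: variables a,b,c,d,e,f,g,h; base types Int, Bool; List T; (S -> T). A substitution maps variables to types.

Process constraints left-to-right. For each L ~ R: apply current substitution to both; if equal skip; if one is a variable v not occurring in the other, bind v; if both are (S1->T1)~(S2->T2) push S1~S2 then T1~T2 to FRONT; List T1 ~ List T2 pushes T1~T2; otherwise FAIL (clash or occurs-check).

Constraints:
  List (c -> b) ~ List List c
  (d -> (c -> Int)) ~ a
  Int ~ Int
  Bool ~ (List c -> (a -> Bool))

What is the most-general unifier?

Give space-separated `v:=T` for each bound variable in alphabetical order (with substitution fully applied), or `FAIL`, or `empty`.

Answer: FAIL

Derivation:
step 1: unify List (c -> b) ~ List List c  [subst: {-} | 3 pending]
  -> decompose List: push (c -> b)~List c
step 2: unify (c -> b) ~ List c  [subst: {-} | 3 pending]
  clash: (c -> b) vs List c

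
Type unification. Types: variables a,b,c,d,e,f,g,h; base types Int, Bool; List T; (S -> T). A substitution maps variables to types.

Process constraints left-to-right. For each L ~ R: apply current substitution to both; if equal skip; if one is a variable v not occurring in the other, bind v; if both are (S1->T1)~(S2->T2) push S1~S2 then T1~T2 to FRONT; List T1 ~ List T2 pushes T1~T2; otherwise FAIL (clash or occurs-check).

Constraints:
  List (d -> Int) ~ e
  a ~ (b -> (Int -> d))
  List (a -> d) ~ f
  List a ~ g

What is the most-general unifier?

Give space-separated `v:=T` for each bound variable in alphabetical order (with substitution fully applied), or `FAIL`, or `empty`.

step 1: unify List (d -> Int) ~ e  [subst: {-} | 3 pending]
  bind e := List (d -> Int)
step 2: unify a ~ (b -> (Int -> d))  [subst: {e:=List (d -> Int)} | 2 pending]
  bind a := (b -> (Int -> d))
step 3: unify List ((b -> (Int -> d)) -> d) ~ f  [subst: {e:=List (d -> Int), a:=(b -> (Int -> d))} | 1 pending]
  bind f := List ((b -> (Int -> d)) -> d)
step 4: unify List (b -> (Int -> d)) ~ g  [subst: {e:=List (d -> Int), a:=(b -> (Int -> d)), f:=List ((b -> (Int -> d)) -> d)} | 0 pending]
  bind g := List (b -> (Int -> d))

Answer: a:=(b -> (Int -> d)) e:=List (d -> Int) f:=List ((b -> (Int -> d)) -> d) g:=List (b -> (Int -> d))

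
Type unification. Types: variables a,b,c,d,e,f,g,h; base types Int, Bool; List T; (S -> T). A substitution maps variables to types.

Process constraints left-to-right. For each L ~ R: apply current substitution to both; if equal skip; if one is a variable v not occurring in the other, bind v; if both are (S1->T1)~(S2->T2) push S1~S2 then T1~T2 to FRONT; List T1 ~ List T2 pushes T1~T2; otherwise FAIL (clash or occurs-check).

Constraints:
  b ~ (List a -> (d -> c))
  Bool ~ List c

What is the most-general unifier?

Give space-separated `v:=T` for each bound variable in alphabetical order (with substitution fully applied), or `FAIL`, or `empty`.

Answer: FAIL

Derivation:
step 1: unify b ~ (List a -> (d -> c))  [subst: {-} | 1 pending]
  bind b := (List a -> (d -> c))
step 2: unify Bool ~ List c  [subst: {b:=(List a -> (d -> c))} | 0 pending]
  clash: Bool vs List c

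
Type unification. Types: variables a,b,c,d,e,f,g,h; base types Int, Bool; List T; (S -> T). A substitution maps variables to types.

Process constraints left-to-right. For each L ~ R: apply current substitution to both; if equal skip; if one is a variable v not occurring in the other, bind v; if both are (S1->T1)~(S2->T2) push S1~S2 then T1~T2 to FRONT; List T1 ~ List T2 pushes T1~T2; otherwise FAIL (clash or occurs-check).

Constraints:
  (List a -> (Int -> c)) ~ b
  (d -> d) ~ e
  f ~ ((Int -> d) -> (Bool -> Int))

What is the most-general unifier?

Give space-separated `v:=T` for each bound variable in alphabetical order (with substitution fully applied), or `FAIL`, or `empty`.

Answer: b:=(List a -> (Int -> c)) e:=(d -> d) f:=((Int -> d) -> (Bool -> Int))

Derivation:
step 1: unify (List a -> (Int -> c)) ~ b  [subst: {-} | 2 pending]
  bind b := (List a -> (Int -> c))
step 2: unify (d -> d) ~ e  [subst: {b:=(List a -> (Int -> c))} | 1 pending]
  bind e := (d -> d)
step 3: unify f ~ ((Int -> d) -> (Bool -> Int))  [subst: {b:=(List a -> (Int -> c)), e:=(d -> d)} | 0 pending]
  bind f := ((Int -> d) -> (Bool -> Int))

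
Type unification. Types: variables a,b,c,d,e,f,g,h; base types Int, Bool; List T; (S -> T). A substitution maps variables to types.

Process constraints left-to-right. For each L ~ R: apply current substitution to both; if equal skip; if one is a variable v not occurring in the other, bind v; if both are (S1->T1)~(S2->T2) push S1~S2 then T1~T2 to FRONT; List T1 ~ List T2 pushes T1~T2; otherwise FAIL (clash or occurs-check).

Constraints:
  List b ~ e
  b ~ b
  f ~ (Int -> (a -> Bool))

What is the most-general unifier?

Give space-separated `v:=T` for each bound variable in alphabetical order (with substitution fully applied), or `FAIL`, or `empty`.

step 1: unify List b ~ e  [subst: {-} | 2 pending]
  bind e := List b
step 2: unify b ~ b  [subst: {e:=List b} | 1 pending]
  -> identical, skip
step 3: unify f ~ (Int -> (a -> Bool))  [subst: {e:=List b} | 0 pending]
  bind f := (Int -> (a -> Bool))

Answer: e:=List b f:=(Int -> (a -> Bool))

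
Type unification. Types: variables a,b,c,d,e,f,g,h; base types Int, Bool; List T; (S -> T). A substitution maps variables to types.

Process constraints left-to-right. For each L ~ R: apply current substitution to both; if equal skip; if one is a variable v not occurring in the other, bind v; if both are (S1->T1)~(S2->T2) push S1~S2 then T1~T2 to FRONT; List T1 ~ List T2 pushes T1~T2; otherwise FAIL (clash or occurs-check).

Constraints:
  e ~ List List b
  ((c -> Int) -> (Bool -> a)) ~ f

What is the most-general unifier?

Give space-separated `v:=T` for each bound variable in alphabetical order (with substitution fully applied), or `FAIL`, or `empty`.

step 1: unify e ~ List List b  [subst: {-} | 1 pending]
  bind e := List List b
step 2: unify ((c -> Int) -> (Bool -> a)) ~ f  [subst: {e:=List List b} | 0 pending]
  bind f := ((c -> Int) -> (Bool -> a))

Answer: e:=List List b f:=((c -> Int) -> (Bool -> a))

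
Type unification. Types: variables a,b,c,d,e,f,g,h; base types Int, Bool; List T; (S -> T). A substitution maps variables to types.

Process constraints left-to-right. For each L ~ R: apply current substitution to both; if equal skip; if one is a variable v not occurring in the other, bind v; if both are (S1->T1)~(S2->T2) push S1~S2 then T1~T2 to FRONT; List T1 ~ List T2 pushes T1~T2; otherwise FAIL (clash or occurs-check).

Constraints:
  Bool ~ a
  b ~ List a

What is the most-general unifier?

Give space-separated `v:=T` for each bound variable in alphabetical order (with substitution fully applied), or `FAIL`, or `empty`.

step 1: unify Bool ~ a  [subst: {-} | 1 pending]
  bind a := Bool
step 2: unify b ~ List Bool  [subst: {a:=Bool} | 0 pending]
  bind b := List Bool

Answer: a:=Bool b:=List Bool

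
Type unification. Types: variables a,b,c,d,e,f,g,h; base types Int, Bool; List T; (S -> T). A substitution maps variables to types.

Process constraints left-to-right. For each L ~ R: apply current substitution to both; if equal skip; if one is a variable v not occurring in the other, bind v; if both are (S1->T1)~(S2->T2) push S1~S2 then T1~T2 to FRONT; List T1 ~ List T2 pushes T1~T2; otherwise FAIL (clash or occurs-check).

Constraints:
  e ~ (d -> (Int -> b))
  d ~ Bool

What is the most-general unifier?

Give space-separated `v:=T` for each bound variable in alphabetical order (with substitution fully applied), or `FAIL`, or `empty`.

step 1: unify e ~ (d -> (Int -> b))  [subst: {-} | 1 pending]
  bind e := (d -> (Int -> b))
step 2: unify d ~ Bool  [subst: {e:=(d -> (Int -> b))} | 0 pending]
  bind d := Bool

Answer: d:=Bool e:=(Bool -> (Int -> b))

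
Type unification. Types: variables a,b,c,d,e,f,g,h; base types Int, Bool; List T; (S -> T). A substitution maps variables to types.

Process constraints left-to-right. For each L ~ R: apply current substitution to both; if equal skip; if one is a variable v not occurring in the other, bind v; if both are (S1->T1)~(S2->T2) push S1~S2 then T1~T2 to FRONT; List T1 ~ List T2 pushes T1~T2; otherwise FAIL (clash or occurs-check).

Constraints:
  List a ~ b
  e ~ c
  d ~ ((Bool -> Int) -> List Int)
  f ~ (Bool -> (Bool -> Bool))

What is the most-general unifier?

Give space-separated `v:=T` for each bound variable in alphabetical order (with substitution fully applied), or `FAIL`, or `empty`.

Answer: b:=List a d:=((Bool -> Int) -> List Int) e:=c f:=(Bool -> (Bool -> Bool))

Derivation:
step 1: unify List a ~ b  [subst: {-} | 3 pending]
  bind b := List a
step 2: unify e ~ c  [subst: {b:=List a} | 2 pending]
  bind e := c
step 3: unify d ~ ((Bool -> Int) -> List Int)  [subst: {b:=List a, e:=c} | 1 pending]
  bind d := ((Bool -> Int) -> List Int)
step 4: unify f ~ (Bool -> (Bool -> Bool))  [subst: {b:=List a, e:=c, d:=((Bool -> Int) -> List Int)} | 0 pending]
  bind f := (Bool -> (Bool -> Bool))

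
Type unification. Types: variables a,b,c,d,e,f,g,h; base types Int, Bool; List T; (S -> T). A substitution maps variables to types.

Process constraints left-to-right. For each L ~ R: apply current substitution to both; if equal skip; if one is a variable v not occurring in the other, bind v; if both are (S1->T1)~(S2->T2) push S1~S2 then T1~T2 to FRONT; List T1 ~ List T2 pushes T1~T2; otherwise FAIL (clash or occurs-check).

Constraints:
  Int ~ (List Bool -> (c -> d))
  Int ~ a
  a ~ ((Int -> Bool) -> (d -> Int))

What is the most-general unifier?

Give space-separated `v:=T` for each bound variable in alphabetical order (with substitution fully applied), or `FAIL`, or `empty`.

step 1: unify Int ~ (List Bool -> (c -> d))  [subst: {-} | 2 pending]
  clash: Int vs (List Bool -> (c -> d))

Answer: FAIL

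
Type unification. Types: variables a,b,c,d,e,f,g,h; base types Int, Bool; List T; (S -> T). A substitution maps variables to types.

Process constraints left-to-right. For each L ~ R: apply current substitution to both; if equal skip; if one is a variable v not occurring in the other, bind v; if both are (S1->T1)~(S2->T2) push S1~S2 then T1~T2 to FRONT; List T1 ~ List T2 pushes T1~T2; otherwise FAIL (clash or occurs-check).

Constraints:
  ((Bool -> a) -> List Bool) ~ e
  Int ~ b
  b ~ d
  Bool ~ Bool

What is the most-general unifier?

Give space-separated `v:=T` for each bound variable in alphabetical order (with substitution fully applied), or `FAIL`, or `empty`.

Answer: b:=Int d:=Int e:=((Bool -> a) -> List Bool)

Derivation:
step 1: unify ((Bool -> a) -> List Bool) ~ e  [subst: {-} | 3 pending]
  bind e := ((Bool -> a) -> List Bool)
step 2: unify Int ~ b  [subst: {e:=((Bool -> a) -> List Bool)} | 2 pending]
  bind b := Int
step 3: unify Int ~ d  [subst: {e:=((Bool -> a) -> List Bool), b:=Int} | 1 pending]
  bind d := Int
step 4: unify Bool ~ Bool  [subst: {e:=((Bool -> a) -> List Bool), b:=Int, d:=Int} | 0 pending]
  -> identical, skip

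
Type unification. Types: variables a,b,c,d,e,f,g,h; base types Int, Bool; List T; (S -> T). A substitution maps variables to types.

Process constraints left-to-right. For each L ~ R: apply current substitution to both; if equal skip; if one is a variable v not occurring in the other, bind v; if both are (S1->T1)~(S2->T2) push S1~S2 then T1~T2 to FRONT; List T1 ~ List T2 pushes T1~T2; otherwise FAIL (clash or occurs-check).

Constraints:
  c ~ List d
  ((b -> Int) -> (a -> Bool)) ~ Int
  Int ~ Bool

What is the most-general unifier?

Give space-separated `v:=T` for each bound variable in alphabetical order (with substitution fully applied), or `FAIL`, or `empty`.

Answer: FAIL

Derivation:
step 1: unify c ~ List d  [subst: {-} | 2 pending]
  bind c := List d
step 2: unify ((b -> Int) -> (a -> Bool)) ~ Int  [subst: {c:=List d} | 1 pending]
  clash: ((b -> Int) -> (a -> Bool)) vs Int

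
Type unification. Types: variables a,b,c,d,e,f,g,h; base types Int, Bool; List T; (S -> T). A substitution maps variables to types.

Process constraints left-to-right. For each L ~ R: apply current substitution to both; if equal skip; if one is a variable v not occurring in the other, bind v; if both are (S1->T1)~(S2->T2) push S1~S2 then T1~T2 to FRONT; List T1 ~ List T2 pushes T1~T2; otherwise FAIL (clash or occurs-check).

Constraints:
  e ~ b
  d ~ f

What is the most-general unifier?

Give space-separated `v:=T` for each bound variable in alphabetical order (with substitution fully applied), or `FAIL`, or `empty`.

step 1: unify e ~ b  [subst: {-} | 1 pending]
  bind e := b
step 2: unify d ~ f  [subst: {e:=b} | 0 pending]
  bind d := f

Answer: d:=f e:=b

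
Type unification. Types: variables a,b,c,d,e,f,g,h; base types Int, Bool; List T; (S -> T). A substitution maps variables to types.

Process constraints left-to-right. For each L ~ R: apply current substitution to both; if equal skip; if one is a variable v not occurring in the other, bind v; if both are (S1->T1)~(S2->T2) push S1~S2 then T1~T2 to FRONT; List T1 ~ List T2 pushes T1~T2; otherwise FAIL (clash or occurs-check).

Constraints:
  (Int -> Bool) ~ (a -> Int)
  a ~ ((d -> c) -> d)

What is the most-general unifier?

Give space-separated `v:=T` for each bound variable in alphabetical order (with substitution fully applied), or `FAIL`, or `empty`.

Answer: FAIL

Derivation:
step 1: unify (Int -> Bool) ~ (a -> Int)  [subst: {-} | 1 pending]
  -> decompose arrow: push Int~a, Bool~Int
step 2: unify Int ~ a  [subst: {-} | 2 pending]
  bind a := Int
step 3: unify Bool ~ Int  [subst: {a:=Int} | 1 pending]
  clash: Bool vs Int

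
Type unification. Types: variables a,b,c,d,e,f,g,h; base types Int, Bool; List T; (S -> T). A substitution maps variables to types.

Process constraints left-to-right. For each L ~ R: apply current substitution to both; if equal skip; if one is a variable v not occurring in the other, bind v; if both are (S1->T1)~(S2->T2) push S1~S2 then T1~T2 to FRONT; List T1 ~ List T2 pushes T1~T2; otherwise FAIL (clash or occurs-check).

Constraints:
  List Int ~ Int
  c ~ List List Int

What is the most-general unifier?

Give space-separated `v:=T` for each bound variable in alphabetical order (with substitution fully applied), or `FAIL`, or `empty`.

Answer: FAIL

Derivation:
step 1: unify List Int ~ Int  [subst: {-} | 1 pending]
  clash: List Int vs Int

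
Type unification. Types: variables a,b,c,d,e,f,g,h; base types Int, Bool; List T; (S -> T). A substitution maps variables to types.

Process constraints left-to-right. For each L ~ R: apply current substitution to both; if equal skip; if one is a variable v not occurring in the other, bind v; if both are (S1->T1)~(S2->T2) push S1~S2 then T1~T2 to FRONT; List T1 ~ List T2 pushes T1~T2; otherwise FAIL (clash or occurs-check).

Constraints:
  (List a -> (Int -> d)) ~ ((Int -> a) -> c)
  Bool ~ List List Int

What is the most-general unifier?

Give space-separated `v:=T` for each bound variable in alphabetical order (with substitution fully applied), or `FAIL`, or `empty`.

Answer: FAIL

Derivation:
step 1: unify (List a -> (Int -> d)) ~ ((Int -> a) -> c)  [subst: {-} | 1 pending]
  -> decompose arrow: push List a~(Int -> a), (Int -> d)~c
step 2: unify List a ~ (Int -> a)  [subst: {-} | 2 pending]
  clash: List a vs (Int -> a)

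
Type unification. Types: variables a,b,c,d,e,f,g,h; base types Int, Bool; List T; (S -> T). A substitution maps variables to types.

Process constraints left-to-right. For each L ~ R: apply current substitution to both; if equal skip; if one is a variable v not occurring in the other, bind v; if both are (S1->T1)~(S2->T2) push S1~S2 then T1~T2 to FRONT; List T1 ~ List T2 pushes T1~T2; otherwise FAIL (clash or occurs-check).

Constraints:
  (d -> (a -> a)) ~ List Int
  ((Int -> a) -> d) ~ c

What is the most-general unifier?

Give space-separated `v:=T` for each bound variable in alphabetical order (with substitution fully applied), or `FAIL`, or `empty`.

Answer: FAIL

Derivation:
step 1: unify (d -> (a -> a)) ~ List Int  [subst: {-} | 1 pending]
  clash: (d -> (a -> a)) vs List Int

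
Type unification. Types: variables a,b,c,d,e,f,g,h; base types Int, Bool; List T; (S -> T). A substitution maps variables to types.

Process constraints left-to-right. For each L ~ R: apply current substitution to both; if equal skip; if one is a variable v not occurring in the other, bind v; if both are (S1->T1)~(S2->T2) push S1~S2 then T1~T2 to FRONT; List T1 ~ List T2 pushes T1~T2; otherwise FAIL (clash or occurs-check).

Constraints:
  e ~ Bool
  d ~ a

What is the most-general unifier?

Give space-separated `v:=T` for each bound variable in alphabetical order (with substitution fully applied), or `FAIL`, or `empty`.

Answer: d:=a e:=Bool

Derivation:
step 1: unify e ~ Bool  [subst: {-} | 1 pending]
  bind e := Bool
step 2: unify d ~ a  [subst: {e:=Bool} | 0 pending]
  bind d := a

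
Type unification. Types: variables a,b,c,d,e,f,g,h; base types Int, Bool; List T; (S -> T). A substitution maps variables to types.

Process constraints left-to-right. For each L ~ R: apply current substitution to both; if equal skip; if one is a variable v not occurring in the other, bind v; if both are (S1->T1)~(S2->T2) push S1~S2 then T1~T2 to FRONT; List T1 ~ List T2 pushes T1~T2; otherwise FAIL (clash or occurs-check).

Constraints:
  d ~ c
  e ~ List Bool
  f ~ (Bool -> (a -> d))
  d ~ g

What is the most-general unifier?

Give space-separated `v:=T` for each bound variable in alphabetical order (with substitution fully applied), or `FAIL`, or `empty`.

Answer: c:=g d:=g e:=List Bool f:=(Bool -> (a -> g))

Derivation:
step 1: unify d ~ c  [subst: {-} | 3 pending]
  bind d := c
step 2: unify e ~ List Bool  [subst: {d:=c} | 2 pending]
  bind e := List Bool
step 3: unify f ~ (Bool -> (a -> c))  [subst: {d:=c, e:=List Bool} | 1 pending]
  bind f := (Bool -> (a -> c))
step 4: unify c ~ g  [subst: {d:=c, e:=List Bool, f:=(Bool -> (a -> c))} | 0 pending]
  bind c := g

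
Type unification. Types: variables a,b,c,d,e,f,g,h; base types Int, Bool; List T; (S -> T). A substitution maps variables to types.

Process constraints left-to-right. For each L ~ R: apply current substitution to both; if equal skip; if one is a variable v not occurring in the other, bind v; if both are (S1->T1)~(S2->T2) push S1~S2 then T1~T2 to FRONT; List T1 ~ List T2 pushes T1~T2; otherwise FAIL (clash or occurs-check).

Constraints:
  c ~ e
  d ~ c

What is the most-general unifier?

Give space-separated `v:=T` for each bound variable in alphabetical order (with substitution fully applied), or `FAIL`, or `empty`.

Answer: c:=e d:=e

Derivation:
step 1: unify c ~ e  [subst: {-} | 1 pending]
  bind c := e
step 2: unify d ~ e  [subst: {c:=e} | 0 pending]
  bind d := e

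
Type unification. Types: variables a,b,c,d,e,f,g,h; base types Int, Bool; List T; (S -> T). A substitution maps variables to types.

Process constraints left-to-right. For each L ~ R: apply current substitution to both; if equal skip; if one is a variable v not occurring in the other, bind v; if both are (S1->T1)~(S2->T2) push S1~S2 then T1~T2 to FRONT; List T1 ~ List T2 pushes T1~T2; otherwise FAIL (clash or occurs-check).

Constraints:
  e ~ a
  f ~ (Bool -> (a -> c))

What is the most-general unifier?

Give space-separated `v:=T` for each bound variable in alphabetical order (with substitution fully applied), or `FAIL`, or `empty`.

Answer: e:=a f:=(Bool -> (a -> c))

Derivation:
step 1: unify e ~ a  [subst: {-} | 1 pending]
  bind e := a
step 2: unify f ~ (Bool -> (a -> c))  [subst: {e:=a} | 0 pending]
  bind f := (Bool -> (a -> c))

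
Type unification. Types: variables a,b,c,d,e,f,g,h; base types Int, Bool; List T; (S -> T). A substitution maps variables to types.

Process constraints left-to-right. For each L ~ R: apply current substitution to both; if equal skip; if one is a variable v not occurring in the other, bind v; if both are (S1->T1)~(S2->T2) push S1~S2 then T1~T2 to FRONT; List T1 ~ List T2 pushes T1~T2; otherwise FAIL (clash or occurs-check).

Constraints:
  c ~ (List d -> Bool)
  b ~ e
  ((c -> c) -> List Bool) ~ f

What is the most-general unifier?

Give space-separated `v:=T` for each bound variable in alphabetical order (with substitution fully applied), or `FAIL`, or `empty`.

Answer: b:=e c:=(List d -> Bool) f:=(((List d -> Bool) -> (List d -> Bool)) -> List Bool)

Derivation:
step 1: unify c ~ (List d -> Bool)  [subst: {-} | 2 pending]
  bind c := (List d -> Bool)
step 2: unify b ~ e  [subst: {c:=(List d -> Bool)} | 1 pending]
  bind b := e
step 3: unify (((List d -> Bool) -> (List d -> Bool)) -> List Bool) ~ f  [subst: {c:=(List d -> Bool), b:=e} | 0 pending]
  bind f := (((List d -> Bool) -> (List d -> Bool)) -> List Bool)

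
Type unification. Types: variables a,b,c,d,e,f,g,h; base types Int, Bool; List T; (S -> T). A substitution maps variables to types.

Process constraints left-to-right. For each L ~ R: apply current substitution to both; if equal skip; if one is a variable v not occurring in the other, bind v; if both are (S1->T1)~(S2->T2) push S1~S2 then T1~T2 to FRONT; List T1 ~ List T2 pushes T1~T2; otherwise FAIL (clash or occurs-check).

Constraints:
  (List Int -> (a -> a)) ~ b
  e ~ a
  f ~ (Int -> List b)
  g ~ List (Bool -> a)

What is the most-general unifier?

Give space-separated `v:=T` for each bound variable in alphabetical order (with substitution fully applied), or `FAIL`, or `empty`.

Answer: b:=(List Int -> (a -> a)) e:=a f:=(Int -> List (List Int -> (a -> a))) g:=List (Bool -> a)

Derivation:
step 1: unify (List Int -> (a -> a)) ~ b  [subst: {-} | 3 pending]
  bind b := (List Int -> (a -> a))
step 2: unify e ~ a  [subst: {b:=(List Int -> (a -> a))} | 2 pending]
  bind e := a
step 3: unify f ~ (Int -> List (List Int -> (a -> a)))  [subst: {b:=(List Int -> (a -> a)), e:=a} | 1 pending]
  bind f := (Int -> List (List Int -> (a -> a)))
step 4: unify g ~ List (Bool -> a)  [subst: {b:=(List Int -> (a -> a)), e:=a, f:=(Int -> List (List Int -> (a -> a)))} | 0 pending]
  bind g := List (Bool -> a)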